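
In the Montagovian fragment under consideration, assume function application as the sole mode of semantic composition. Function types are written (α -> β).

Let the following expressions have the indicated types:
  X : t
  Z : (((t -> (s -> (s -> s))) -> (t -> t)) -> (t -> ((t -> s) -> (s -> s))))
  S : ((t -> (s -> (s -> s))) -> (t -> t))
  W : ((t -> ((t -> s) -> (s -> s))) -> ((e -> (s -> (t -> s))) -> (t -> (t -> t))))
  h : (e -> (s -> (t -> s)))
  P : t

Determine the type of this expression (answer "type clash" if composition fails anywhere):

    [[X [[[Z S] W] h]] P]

t

[Z S]: Z is (((t -> (s -> (s -> s))) -> (t -> t)) -> (t -> ((t -> s) -> (s -> s)))), S is ((t -> (s -> (s -> s))) -> (t -> t)); result (t -> ((t -> s) -> (s -> s))).
[[Z S] W]: W is ((t -> ((t -> s) -> (s -> s))) -> ((e -> (s -> (t -> s))) -> (t -> (t -> t)))), [Z S] is (t -> ((t -> s) -> (s -> s))); result ((e -> (s -> (t -> s))) -> (t -> (t -> t))).
[[[Z S] W] h]: [[Z S] W] is ((e -> (s -> (t -> s))) -> (t -> (t -> t))), h is (e -> (s -> (t -> s))); result (t -> (t -> t)).
[X [[[Z S] W] h]]: [[[Z S] W] h] is (t -> (t -> t)), X is t; result (t -> t).
[[X [[[Z S] W] h]] P]: [X [[[Z S] W] h]] is (t -> t), P is t; result t.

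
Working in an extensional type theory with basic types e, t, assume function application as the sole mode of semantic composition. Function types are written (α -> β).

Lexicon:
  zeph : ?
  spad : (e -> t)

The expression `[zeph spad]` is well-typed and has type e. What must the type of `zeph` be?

[zeph spad] must have type e. The sister spad has type (e -> t); that is not a function onto e, so zeph must be the functor, of type ((e -> t) -> e).

((e -> t) -> e)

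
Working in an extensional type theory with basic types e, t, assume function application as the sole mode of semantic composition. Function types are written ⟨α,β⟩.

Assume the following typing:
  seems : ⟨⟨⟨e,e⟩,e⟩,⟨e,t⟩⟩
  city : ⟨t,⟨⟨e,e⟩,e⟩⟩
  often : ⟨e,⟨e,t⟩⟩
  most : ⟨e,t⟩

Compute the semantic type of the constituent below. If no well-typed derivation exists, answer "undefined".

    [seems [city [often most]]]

undefined

[often most]: ⟨e,⟨e,t⟩⟩ with ⟨e,t⟩ — neither is a function whose domain matches the other; composition fails here.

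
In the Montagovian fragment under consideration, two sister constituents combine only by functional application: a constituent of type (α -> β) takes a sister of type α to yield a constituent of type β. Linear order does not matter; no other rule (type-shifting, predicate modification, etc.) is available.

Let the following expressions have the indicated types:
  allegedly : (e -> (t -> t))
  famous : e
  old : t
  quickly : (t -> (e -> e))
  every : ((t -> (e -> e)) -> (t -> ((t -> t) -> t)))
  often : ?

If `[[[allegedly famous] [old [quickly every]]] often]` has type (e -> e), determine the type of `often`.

[[[allegedly famous] [old [quickly every]]] often] must have type (e -> e). The sister [[allegedly famous] [old [quickly every]]] has type t; that is not a function onto (e -> e), so often must be the functor, of type (t -> (e -> e)).

(t -> (e -> e))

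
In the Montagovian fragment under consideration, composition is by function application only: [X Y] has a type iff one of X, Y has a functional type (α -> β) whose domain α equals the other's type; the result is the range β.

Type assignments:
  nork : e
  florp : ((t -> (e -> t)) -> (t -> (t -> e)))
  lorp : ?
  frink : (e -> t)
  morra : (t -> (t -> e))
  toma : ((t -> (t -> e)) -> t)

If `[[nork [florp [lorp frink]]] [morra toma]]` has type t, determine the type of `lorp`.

[[nork [florp [lorp frink]]] [morra toma]] must have type t. The sister [morra toma] has type t; that is not a function onto t, so [nork [florp [lorp frink]]] must be the functor, of type (t -> t).
[nork [florp [lorp frink]]] must have type (t -> t). The sister nork has type e; that is not a function onto (t -> t), so [florp [lorp frink]] must be the functor, of type (e -> (t -> t)).
[florp [lorp frink]] must have type (e -> (t -> t)). The sister florp has type ((t -> (e -> t)) -> (t -> (t -> e))); that is not a function onto (e -> (t -> t)), so [lorp frink] must be the functor, of type (((t -> (e -> t)) -> (t -> (t -> e))) -> (e -> (t -> t))).
[lorp frink] must have type (((t -> (e -> t)) -> (t -> (t -> e))) -> (e -> (t -> t))). The sister frink has type (e -> t); that is not a function onto (((t -> (e -> t)) -> (t -> (t -> e))) -> (e -> (t -> t))), so lorp must be the functor, of type ((e -> t) -> (((t -> (e -> t)) -> (t -> (t -> e))) -> (e -> (t -> t)))).

((e -> t) -> (((t -> (e -> t)) -> (t -> (t -> e))) -> (e -> (t -> t))))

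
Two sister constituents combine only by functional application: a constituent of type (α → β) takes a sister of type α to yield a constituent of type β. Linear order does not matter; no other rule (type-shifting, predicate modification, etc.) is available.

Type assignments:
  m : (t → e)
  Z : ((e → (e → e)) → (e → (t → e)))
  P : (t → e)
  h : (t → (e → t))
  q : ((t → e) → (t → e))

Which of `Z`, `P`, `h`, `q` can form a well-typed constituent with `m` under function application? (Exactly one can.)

Z : ((e → (e → e)) → (e → (t → e))) — no; m wants t, and Z wants (e → (e → e)).
P : (t → e) — no; m wants t, and P wants t.
h : (t → (e → t)) — no; m wants t, and h wants t.
q — combines: q : ((t → e) → (t → e)) takes m : (t → e) as argument, giving (t → e).

q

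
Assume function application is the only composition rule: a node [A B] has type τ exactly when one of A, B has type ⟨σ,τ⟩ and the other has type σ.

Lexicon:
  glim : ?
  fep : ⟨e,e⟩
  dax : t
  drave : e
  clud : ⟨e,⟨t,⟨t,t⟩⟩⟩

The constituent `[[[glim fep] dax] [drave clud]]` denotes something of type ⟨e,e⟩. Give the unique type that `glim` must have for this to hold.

At [[[glim fep] dax] [drave clud]] (required: ⟨e,e⟩): [drave clud] is ⟨t,⟨t,t⟩⟩, which is not a function with range ⟨e,e⟩; hence [[glim fep] dax] is the functor — type ⟨⟨t,⟨t,t⟩⟩,⟨e,e⟩⟩.
At [[glim fep] dax] (required: ⟨⟨t,⟨t,t⟩⟩,⟨e,e⟩⟩): dax is t, which is not a function with range ⟨⟨t,⟨t,t⟩⟩,⟨e,e⟩⟩; hence [glim fep] is the functor — type ⟨t,⟨⟨t,⟨t,t⟩⟩,⟨e,e⟩⟩⟩.
At [glim fep] (required: ⟨t,⟨⟨t,⟨t,t⟩⟩,⟨e,e⟩⟩⟩): fep is ⟨e,e⟩, which is not a function with range ⟨t,⟨⟨t,⟨t,t⟩⟩,⟨e,e⟩⟩⟩; hence glim is the functor — type ⟨⟨e,e⟩,⟨t,⟨⟨t,⟨t,t⟩⟩,⟨e,e⟩⟩⟩⟩.

⟨⟨e,e⟩,⟨t,⟨⟨t,⟨t,t⟩⟩,⟨e,e⟩⟩⟩⟩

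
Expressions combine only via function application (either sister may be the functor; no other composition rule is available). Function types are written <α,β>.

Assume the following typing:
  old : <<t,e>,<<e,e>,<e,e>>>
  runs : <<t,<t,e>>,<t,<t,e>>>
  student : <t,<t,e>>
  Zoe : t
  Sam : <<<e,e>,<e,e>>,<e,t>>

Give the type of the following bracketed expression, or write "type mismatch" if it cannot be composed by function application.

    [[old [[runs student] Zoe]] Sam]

[runs student]: <<t,<t,e>>,<t,<t,e>>> applied to <t,<t,e>> yields <t,<t,e>>.
[[runs student] Zoe]: <t,<t,e>> applied to t yields <t,e>.
[old [[runs student] Zoe]]: <<t,e>,<<e,e>,<e,e>>> applied to <t,e> yields <<e,e>,<e,e>>.
[[old [[runs student] Zoe]] Sam]: <<<e,e>,<e,e>>,<e,t>> applied to <<e,e>,<e,e>> yields <e,t>.

<e,t>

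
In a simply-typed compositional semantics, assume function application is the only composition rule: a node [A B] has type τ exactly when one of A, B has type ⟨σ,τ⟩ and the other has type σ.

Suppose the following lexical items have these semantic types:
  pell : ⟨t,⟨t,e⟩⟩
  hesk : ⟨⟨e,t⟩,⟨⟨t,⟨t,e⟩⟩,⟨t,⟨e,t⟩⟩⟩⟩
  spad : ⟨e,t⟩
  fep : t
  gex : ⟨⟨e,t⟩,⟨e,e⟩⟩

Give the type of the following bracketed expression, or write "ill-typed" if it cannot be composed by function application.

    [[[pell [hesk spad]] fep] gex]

⟨e,e⟩

[hesk spad]: functor hesk : ⟨⟨e,t⟩,⟨⟨t,⟨t,e⟩⟩,⟨t,⟨e,t⟩⟩⟩⟩, argument spad : ⟨e,t⟩; result ⟨⟨t,⟨t,e⟩⟩,⟨t,⟨e,t⟩⟩⟩.
[pell [hesk spad]]: functor [hesk spad] : ⟨⟨t,⟨t,e⟩⟩,⟨t,⟨e,t⟩⟩⟩, argument pell : ⟨t,⟨t,e⟩⟩; result ⟨t,⟨e,t⟩⟩.
[[pell [hesk spad]] fep]: functor [pell [hesk spad]] : ⟨t,⟨e,t⟩⟩, argument fep : t; result ⟨e,t⟩.
[[[pell [hesk spad]] fep] gex]: functor gex : ⟨⟨e,t⟩,⟨e,e⟩⟩, argument [[pell [hesk spad]] fep] : ⟨e,t⟩; result ⟨e,e⟩.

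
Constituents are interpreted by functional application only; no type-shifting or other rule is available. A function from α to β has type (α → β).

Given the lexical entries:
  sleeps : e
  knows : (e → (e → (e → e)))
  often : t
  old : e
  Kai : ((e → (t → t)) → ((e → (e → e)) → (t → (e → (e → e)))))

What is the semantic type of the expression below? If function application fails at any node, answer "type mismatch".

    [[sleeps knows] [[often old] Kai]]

type mismatch

At [sleeps knows], knows : (e → (e → (e → e))) takes sleeps : e, giving (e → (e → e)).
[often old]: t and e cannot combine by function application — type clash.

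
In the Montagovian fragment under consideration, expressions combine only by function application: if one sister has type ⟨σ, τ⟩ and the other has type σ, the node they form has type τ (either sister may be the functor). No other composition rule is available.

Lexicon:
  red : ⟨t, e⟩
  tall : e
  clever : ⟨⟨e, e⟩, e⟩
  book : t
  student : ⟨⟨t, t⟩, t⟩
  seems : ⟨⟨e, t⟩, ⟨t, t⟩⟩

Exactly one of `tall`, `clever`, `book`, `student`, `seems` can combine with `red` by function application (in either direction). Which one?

book

tall : e — does not combine with red.
clever : ⟨⟨e, e⟩, e⟩ — does not combine with red.
book — combines: red : ⟨t, e⟩ takes book : t as argument, giving e.
student : ⟨⟨t, t⟩, t⟩ — does not combine with red.
seems : ⟨⟨e, t⟩, ⟨t, t⟩⟩ — does not combine with red.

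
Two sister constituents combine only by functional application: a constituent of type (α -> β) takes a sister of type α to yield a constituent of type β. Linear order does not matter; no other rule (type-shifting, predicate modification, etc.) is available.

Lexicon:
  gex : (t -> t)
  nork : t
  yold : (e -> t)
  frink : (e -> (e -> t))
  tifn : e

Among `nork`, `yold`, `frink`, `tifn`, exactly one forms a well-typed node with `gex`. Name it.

nork

nork — combines: gex : (t -> t) takes nork : t as argument, giving t.
yold : (e -> t) — gex needs t; yold needs e; neither fits.
frink : (e -> (e -> t)) — gex needs t; frink needs e; neither fits.
tifn : e — gex needs t; tifn needs nothing (atomic); neither fits.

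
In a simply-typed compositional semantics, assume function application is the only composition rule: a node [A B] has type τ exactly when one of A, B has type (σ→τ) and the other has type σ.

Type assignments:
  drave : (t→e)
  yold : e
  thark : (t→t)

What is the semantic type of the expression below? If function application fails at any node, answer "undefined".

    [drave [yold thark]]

undefined

[yold thark]: e with (t→t) — neither is a function whose domain matches the other; composition fails here.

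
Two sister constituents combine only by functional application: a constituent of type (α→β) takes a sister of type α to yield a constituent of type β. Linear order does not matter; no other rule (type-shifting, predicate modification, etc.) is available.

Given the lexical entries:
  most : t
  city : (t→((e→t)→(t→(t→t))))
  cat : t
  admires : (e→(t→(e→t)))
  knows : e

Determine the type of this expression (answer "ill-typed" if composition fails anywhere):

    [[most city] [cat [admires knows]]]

[most city] — city of type (t→((e→t)→(t→(t→t)))) combines with most of type t: type ((e→t)→(t→(t→t))).
[admires knows] — admires of type (e→(t→(e→t))) combines with knows of type e: type (t→(e→t)).
[cat [admires knows]] — [admires knows] of type (t→(e→t)) combines with cat of type t: type (e→t).
[[most city] [cat [admires knows]]] — [most city] of type ((e→t)→(t→(t→t))) combines with [cat [admires knows]] of type (e→t): type (t→(t→t)).

(t→(t→t))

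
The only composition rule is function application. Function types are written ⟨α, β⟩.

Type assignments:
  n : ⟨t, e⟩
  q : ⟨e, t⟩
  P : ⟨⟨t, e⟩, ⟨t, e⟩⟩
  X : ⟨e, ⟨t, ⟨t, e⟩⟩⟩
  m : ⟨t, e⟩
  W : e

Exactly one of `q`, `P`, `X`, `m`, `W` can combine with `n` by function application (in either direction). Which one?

q : ⟨e, t⟩ — n needs t; q needs e; neither fits.
P — combines: P : ⟨⟨t, e⟩, ⟨t, e⟩⟩ takes n : ⟨t, e⟩ as argument, giving ⟨t, e⟩.
X : ⟨e, ⟨t, ⟨t, e⟩⟩⟩ — n needs t; X needs e; neither fits.
m : ⟨t, e⟩ — n needs t; m needs t; neither fits.
W : e — n needs t; W needs nothing (atomic); neither fits.

P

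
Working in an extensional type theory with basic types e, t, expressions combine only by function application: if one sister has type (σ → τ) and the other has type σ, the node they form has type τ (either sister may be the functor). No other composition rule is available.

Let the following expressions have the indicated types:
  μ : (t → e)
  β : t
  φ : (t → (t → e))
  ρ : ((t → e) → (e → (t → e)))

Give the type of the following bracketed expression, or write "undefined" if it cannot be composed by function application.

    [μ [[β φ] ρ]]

undefined

[β φ] — φ of type (t → (t → e)) combines with β of type t: type (t → e).
[[β φ] ρ] — ρ of type ((t → e) → (e → (t → e))) combines with [β φ] of type (t → e): type (e → (t → e)).
[μ [[β φ] ρ]]: (t → e) with (e → (t → e)) — neither is a function whose domain matches the other; composition fails here.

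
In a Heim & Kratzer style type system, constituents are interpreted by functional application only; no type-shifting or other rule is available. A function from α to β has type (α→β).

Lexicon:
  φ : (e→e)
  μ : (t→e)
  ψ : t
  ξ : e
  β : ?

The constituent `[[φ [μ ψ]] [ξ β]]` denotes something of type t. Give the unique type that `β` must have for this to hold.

(e→(e→t))

[[φ [μ ψ]] [ξ β]] must have type t. The sister [φ [μ ψ]] has type e; that is not a function onto t, so [ξ β] must be the functor, of type (e→t).
[ξ β] must have type (e→t). The sister ξ has type e; that is not a function onto (e→t), so β must be the functor, of type (e→(e→t)).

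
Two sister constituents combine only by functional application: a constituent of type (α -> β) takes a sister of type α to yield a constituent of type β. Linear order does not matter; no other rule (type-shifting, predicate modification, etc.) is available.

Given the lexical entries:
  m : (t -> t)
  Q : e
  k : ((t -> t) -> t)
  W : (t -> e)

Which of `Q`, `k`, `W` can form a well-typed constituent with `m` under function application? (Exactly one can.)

Q : e — does not combine with m.
k — combines: k : ((t -> t) -> t) takes m : (t -> t) as argument, giving t.
W : (t -> e) — does not combine with m.

k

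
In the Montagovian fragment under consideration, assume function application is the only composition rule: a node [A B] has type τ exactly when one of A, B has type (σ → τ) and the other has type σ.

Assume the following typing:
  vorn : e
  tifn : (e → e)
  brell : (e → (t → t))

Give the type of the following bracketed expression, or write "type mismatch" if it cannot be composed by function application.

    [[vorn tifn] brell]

[vorn tifn]: (e → e) applied to e yields e.
[[vorn tifn] brell]: (e → (t → t)) applied to e yields (t → t).

(t → t)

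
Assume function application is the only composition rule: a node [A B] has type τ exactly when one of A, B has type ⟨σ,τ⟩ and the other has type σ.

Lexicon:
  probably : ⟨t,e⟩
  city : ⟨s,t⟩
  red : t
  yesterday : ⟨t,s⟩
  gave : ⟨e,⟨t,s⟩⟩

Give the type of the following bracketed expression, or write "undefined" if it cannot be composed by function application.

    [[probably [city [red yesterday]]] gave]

⟨t,s⟩

At [red yesterday], yesterday : ⟨t,s⟩ takes red : t, giving s.
At [city [red yesterday]], city : ⟨s,t⟩ takes [red yesterday] : s, giving t.
At [probably [city [red yesterday]]], probably : ⟨t,e⟩ takes [city [red yesterday]] : t, giving e.
At [[probably [city [red yesterday]]] gave], gave : ⟨e,⟨t,s⟩⟩ takes [probably [city [red yesterday]]] : e, giving ⟨t,s⟩.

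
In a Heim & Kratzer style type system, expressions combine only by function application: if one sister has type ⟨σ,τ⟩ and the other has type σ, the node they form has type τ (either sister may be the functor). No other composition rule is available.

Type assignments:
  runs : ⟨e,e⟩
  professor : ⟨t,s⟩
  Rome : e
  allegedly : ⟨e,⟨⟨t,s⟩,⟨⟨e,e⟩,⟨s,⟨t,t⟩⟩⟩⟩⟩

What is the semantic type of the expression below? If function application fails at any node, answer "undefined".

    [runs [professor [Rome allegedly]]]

⟨s,⟨t,t⟩⟩

[Rome allegedly]: functor allegedly : ⟨e,⟨⟨t,s⟩,⟨⟨e,e⟩,⟨s,⟨t,t⟩⟩⟩⟩⟩, argument Rome : e; result ⟨⟨t,s⟩,⟨⟨e,e⟩,⟨s,⟨t,t⟩⟩⟩⟩.
[professor [Rome allegedly]]: functor [Rome allegedly] : ⟨⟨t,s⟩,⟨⟨e,e⟩,⟨s,⟨t,t⟩⟩⟩⟩, argument professor : ⟨t,s⟩; result ⟨⟨e,e⟩,⟨s,⟨t,t⟩⟩⟩.
[runs [professor [Rome allegedly]]]: functor [professor [Rome allegedly]] : ⟨⟨e,e⟩,⟨s,⟨t,t⟩⟩⟩, argument runs : ⟨e,e⟩; result ⟨s,⟨t,t⟩⟩.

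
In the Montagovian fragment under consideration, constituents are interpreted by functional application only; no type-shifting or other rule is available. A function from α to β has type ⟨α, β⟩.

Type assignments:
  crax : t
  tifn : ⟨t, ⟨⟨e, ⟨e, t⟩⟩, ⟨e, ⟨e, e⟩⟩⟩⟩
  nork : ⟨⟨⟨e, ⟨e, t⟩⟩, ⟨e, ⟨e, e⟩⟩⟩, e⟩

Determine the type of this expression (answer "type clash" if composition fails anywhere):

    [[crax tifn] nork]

e

[crax tifn]: functor tifn : ⟨t, ⟨⟨e, ⟨e, t⟩⟩, ⟨e, ⟨e, e⟩⟩⟩⟩, argument crax : t; result ⟨⟨e, ⟨e, t⟩⟩, ⟨e, ⟨e, e⟩⟩⟩.
[[crax tifn] nork]: functor nork : ⟨⟨⟨e, ⟨e, t⟩⟩, ⟨e, ⟨e, e⟩⟩⟩, e⟩, argument [crax tifn] : ⟨⟨e, ⟨e, t⟩⟩, ⟨e, ⟨e, e⟩⟩⟩; result e.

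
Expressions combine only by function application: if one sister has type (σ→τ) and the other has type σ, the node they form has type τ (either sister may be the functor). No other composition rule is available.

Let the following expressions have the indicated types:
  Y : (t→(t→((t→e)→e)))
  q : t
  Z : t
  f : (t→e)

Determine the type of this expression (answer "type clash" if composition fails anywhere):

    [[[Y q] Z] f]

[Y q]: (t→(t→((t→e)→e))) applied to t yields (t→((t→e)→e)).
[[Y q] Z]: (t→((t→e)→e)) applied to t yields ((t→e)→e).
[[[Y q] Z] f]: ((t→e)→e) applied to (t→e) yields e.

e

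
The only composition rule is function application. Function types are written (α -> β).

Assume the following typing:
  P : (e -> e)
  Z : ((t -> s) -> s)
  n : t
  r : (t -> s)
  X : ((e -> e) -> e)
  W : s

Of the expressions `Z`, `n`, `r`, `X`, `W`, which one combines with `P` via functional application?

Z : ((t -> s) -> s) — no; P wants e, and Z wants (t -> s).
n : t — no; P wants e, and n wants nothing (atomic).
r : (t -> s) — no; P wants e, and r wants t.
X — combines: X : ((e -> e) -> e) takes P : (e -> e) as argument, giving e.
W : s — no; P wants e, and W wants nothing (atomic).

X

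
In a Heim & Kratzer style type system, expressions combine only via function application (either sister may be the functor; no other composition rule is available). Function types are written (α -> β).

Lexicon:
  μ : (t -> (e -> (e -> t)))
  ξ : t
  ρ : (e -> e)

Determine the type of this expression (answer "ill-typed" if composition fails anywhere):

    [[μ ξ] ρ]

[μ ξ]: functor μ : (t -> (e -> (e -> t))), argument ξ : t; result (e -> (e -> t)).
At [[μ ξ] ρ]: neither (e -> (e -> t)) nor (e -> e) can take the other as argument; the node is ill-typed.

ill-typed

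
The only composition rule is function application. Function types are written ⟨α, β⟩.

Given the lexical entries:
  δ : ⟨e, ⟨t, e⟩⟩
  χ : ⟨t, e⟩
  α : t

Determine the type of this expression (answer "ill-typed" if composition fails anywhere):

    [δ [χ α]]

⟨t, e⟩

[χ α] — χ of type ⟨t, e⟩ combines with α of type t: type e.
[δ [χ α]] — δ of type ⟨e, ⟨t, e⟩⟩ combines with [χ α] of type e: type ⟨t, e⟩.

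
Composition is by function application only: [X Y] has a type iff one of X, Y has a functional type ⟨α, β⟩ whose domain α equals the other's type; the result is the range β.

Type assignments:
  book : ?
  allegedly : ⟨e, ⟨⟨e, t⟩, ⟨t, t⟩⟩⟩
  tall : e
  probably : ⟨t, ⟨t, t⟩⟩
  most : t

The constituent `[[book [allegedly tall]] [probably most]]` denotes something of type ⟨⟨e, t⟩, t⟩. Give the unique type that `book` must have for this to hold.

⟨⟨⟨e, t⟩, ⟨t, t⟩⟩, ⟨⟨t, t⟩, ⟨⟨e, t⟩, t⟩⟩⟩

[[book [allegedly tall]] [probably most]] is required to be ⟨⟨e, t⟩, t⟩. [probably most] : ⟨t, t⟩ cannot yield ⟨⟨e, t⟩, t⟩ as functor, so [book [allegedly tall]] : ⟨⟨t, t⟩, ⟨⟨e, t⟩, t⟩⟩.
[book [allegedly tall]] is required to be ⟨⟨t, t⟩, ⟨⟨e, t⟩, t⟩⟩. [allegedly tall] : ⟨⟨e, t⟩, ⟨t, t⟩⟩ cannot yield ⟨⟨t, t⟩, ⟨⟨e, t⟩, t⟩⟩ as functor, so book : ⟨⟨⟨e, t⟩, ⟨t, t⟩⟩, ⟨⟨t, t⟩, ⟨⟨e, t⟩, t⟩⟩⟩.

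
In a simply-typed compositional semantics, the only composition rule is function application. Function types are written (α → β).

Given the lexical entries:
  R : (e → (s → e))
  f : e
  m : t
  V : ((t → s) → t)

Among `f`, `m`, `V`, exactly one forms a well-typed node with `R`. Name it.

f

f — combines: R : (e → (s → e)) takes f : e as argument, giving (s → e).
m : t — neither side's domain matches the other.
V : ((t → s) → t) — neither side's domain matches the other.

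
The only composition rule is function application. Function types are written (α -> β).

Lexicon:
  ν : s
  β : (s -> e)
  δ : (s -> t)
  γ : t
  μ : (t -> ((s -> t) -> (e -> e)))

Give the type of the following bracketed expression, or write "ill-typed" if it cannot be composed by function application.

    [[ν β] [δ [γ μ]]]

[ν β]: functor β : (s -> e), argument ν : s; result e.
[γ μ]: functor μ : (t -> ((s -> t) -> (e -> e))), argument γ : t; result ((s -> t) -> (e -> e)).
[δ [γ μ]]: functor [γ μ] : ((s -> t) -> (e -> e)), argument δ : (s -> t); result (e -> e).
[[ν β] [δ [γ μ]]]: functor [δ [γ μ]] : (e -> e), argument [ν β] : e; result e.

e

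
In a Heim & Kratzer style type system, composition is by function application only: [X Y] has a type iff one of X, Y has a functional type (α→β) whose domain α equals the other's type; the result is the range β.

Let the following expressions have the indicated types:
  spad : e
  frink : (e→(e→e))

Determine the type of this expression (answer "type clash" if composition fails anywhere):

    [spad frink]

[spad frink]: functor frink : (e→(e→e)), argument spad : e; result (e→e).

(e→e)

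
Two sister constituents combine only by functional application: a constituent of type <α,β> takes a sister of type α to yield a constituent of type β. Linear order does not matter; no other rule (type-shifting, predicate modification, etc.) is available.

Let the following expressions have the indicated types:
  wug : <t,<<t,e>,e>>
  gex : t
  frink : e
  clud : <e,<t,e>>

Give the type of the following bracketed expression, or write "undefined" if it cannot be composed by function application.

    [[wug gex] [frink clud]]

At [wug gex], wug : <t,<<t,e>,e>> takes gex : t, giving <<t,e>,e>.
At [frink clud], clud : <e,<t,e>> takes frink : e, giving <t,e>.
At [[wug gex] [frink clud]], [wug gex] : <<t,e>,e> takes [frink clud] : <t,e>, giving e.

e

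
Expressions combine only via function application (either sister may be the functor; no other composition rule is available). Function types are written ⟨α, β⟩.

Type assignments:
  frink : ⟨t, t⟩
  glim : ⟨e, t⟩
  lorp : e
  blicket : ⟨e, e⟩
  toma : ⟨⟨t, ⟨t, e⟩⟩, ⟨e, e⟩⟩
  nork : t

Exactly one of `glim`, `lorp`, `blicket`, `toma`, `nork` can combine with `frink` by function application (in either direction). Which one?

nork

glim : ⟨e, t⟩ — does not combine with frink.
lorp : e — does not combine with frink.
blicket : ⟨e, e⟩ — does not combine with frink.
toma : ⟨⟨t, ⟨t, e⟩⟩, ⟨e, e⟩⟩ — does not combine with frink.
nork — combines: frink : ⟨t, t⟩ takes nork : t as argument, giving t.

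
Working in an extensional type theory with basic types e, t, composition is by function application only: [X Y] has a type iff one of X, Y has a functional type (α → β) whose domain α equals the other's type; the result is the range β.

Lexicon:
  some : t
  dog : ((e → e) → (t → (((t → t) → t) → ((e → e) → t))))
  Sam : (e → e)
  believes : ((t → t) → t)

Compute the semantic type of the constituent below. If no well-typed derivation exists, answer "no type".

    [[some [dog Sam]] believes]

[dog Sam] — dog of type ((e → e) → (t → (((t → t) → t) → ((e → e) → t)))) combines with Sam of type (e → e): type (t → (((t → t) → t) → ((e → e) → t))).
[some [dog Sam]] — [dog Sam] of type (t → (((t → t) → t) → ((e → e) → t))) combines with some of type t: type (((t → t) → t) → ((e → e) → t)).
[[some [dog Sam]] believes] — [some [dog Sam]] of type (((t → t) → t) → ((e → e) → t)) combines with believes of type ((t → t) → t): type ((e → e) → t).

((e → e) → t)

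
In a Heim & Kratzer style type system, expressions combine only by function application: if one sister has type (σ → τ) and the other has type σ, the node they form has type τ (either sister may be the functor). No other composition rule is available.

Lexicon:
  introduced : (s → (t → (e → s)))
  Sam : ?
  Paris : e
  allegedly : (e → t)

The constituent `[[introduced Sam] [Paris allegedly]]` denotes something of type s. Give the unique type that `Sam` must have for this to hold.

((s → (t → (e → s))) → (t → s))

At [[introduced Sam] [Paris allegedly]] (required: s): [Paris allegedly] is t, which is not a function with range s; hence [introduced Sam] is the functor — type (t → s).
At [introduced Sam] (required: (t → s)): introduced is (s → (t → (e → s))), which is not a function with range (t → s); hence Sam is the functor — type ((s → (t → (e → s))) → (t → s)).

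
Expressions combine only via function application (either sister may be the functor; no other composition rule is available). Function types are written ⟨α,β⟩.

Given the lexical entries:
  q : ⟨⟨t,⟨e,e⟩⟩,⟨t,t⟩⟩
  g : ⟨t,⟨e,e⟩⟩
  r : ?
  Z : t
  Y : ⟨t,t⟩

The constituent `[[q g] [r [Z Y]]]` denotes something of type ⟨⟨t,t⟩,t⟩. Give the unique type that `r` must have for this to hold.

⟨t,⟨⟨t,t⟩,⟨⟨t,t⟩,t⟩⟩⟩

[[q g] [r [Z Y]]] is required to be ⟨⟨t,t⟩,t⟩. [q g] : ⟨t,t⟩ cannot yield ⟨⟨t,t⟩,t⟩ as functor, so [r [Z Y]] : ⟨⟨t,t⟩,⟨⟨t,t⟩,t⟩⟩.
[r [Z Y]] is required to be ⟨⟨t,t⟩,⟨⟨t,t⟩,t⟩⟩. [Z Y] : t cannot yield ⟨⟨t,t⟩,⟨⟨t,t⟩,t⟩⟩ as functor, so r : ⟨t,⟨⟨t,t⟩,⟨⟨t,t⟩,t⟩⟩⟩.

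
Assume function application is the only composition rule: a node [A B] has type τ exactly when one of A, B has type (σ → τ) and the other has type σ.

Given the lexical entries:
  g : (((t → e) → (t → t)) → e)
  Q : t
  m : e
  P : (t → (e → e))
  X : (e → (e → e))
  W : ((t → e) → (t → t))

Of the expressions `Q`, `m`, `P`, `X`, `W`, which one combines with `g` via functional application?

W

Q : t — no; g wants ((t → e) → (t → t)), and Q wants nothing (atomic).
m : e — no; g wants ((t → e) → (t → t)), and m wants nothing (atomic).
P : (t → (e → e)) — no; g wants ((t → e) → (t → t)), and P wants t.
X : (e → (e → e)) — no; g wants ((t → e) → (t → t)), and X wants e.
W — combines: g : (((t → e) → (t → t)) → e) takes W : ((t → e) → (t → t)) as argument, giving e.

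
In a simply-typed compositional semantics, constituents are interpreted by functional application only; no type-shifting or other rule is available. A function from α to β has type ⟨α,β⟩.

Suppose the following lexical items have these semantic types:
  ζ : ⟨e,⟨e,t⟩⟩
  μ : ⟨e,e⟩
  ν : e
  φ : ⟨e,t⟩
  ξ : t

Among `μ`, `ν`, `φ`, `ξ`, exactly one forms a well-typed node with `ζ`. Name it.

ν

μ : ⟨e,e⟩ — does not combine with ζ.
ν — combines: ζ : ⟨e,⟨e,t⟩⟩ takes ν : e as argument, giving ⟨e,t⟩.
φ : ⟨e,t⟩ — does not combine with ζ.
ξ : t — does not combine with ζ.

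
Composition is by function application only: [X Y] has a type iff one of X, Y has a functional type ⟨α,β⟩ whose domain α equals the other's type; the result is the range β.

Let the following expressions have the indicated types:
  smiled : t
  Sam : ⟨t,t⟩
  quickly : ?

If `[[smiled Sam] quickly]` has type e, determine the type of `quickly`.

⟨t,e⟩

For [[smiled Sam] quickly] to have type e with [smiled Sam] of type t, quickly must be the function: quickly : ⟨t,e⟩.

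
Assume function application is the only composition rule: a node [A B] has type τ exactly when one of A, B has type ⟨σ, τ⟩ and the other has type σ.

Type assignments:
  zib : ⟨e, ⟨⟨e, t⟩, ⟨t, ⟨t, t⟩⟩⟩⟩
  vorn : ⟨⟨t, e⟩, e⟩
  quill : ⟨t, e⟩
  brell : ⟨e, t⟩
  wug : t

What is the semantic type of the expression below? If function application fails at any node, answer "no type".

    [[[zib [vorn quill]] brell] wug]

[vorn quill]: vorn is ⟨⟨t, e⟩, e⟩, quill is ⟨t, e⟩; result e.
[zib [vorn quill]]: zib is ⟨e, ⟨⟨e, t⟩, ⟨t, ⟨t, t⟩⟩⟩⟩, [vorn quill] is e; result ⟨⟨e, t⟩, ⟨t, ⟨t, t⟩⟩⟩.
[[zib [vorn quill]] brell]: [zib [vorn quill]] is ⟨⟨e, t⟩, ⟨t, ⟨t, t⟩⟩⟩, brell is ⟨e, t⟩; result ⟨t, ⟨t, t⟩⟩.
[[[zib [vorn quill]] brell] wug]: [[zib [vorn quill]] brell] is ⟨t, ⟨t, t⟩⟩, wug is t; result ⟨t, t⟩.

⟨t, t⟩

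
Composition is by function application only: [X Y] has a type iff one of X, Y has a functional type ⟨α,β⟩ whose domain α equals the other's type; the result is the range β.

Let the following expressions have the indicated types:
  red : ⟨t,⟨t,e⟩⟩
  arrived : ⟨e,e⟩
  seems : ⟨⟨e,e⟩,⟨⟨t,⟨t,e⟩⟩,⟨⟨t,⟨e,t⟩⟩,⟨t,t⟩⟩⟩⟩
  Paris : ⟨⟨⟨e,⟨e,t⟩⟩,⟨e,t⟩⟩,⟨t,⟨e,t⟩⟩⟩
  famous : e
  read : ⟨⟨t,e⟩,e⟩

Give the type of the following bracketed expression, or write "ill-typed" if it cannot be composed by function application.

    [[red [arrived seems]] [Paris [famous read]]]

ill-typed

[arrived seems]: seems is ⟨⟨e,e⟩,⟨⟨t,⟨t,e⟩⟩,⟨⟨t,⟨e,t⟩⟩,⟨t,t⟩⟩⟩⟩, arrived is ⟨e,e⟩; result ⟨⟨t,⟨t,e⟩⟩,⟨⟨t,⟨e,t⟩⟩,⟨t,t⟩⟩⟩.
[red [arrived seems]]: [arrived seems] is ⟨⟨t,⟨t,e⟩⟩,⟨⟨t,⟨e,t⟩⟩,⟨t,t⟩⟩⟩, red is ⟨t,⟨t,e⟩⟩; result ⟨⟨t,⟨e,t⟩⟩,⟨t,t⟩⟩.
[famous read]: e and ⟨⟨t,e⟩,e⟩ cannot combine by function application — type clash.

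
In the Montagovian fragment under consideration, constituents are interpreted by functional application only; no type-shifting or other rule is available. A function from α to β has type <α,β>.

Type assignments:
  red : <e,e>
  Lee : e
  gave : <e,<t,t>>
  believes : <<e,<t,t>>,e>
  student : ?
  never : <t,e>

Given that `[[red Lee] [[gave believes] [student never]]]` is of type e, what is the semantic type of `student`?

<<t,e>,<e,<e,e>>>

[[red Lee] [[gave believes] [student never]]] is required to be e. [red Lee] : e cannot yield e as functor, so [[gave believes] [student never]] : <e,e>.
[[gave believes] [student never]] is required to be <e,e>. [gave believes] : e cannot yield <e,e> as functor, so [student never] : <e,<e,e>>.
[student never] is required to be <e,<e,e>>. never : <t,e> cannot yield <e,<e,e>> as functor, so student : <<t,e>,<e,<e,e>>>.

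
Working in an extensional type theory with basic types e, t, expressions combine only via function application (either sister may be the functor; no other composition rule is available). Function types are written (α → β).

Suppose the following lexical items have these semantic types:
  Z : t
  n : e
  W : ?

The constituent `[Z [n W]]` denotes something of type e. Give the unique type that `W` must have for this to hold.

(e → (t → e))

[Z [n W]] must have type e. The sister Z has type t; that is not a function onto e, so [n W] must be the functor, of type (t → e).
[n W] must have type (t → e). The sister n has type e; that is not a function onto (t → e), so W must be the functor, of type (e → (t → e)).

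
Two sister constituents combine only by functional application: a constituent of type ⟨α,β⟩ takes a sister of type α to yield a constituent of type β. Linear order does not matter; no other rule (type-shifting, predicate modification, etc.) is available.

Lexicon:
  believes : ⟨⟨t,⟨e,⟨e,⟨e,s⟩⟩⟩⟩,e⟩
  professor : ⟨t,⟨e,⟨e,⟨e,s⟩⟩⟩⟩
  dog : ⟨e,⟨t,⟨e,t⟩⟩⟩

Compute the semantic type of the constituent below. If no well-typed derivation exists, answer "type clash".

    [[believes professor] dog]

[believes professor]: ⟨⟨t,⟨e,⟨e,⟨e,s⟩⟩⟩⟩,e⟩ applied to ⟨t,⟨e,⟨e,⟨e,s⟩⟩⟩⟩ yields e.
[[believes professor] dog]: ⟨e,⟨t,⟨e,t⟩⟩⟩ applied to e yields ⟨t,⟨e,t⟩⟩.

⟨t,⟨e,t⟩⟩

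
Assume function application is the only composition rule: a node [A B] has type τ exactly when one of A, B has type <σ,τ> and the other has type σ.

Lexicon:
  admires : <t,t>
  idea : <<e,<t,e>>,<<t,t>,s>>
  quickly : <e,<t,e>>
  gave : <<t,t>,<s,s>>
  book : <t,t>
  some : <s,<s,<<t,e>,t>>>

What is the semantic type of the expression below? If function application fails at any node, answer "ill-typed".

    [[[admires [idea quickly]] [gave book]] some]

[idea quickly]: <<e,<t,e>>,<<t,t>,s>> applied to <e,<t,e>> yields <<t,t>,s>.
[admires [idea quickly]]: <<t,t>,s> applied to <t,t> yields s.
[gave book]: <<t,t>,<s,s>> applied to <t,t> yields <s,s>.
[[admires [idea quickly]] [gave book]]: <s,s> applied to s yields s.
[[[admires [idea quickly]] [gave book]] some]: <s,<s,<<t,e>,t>>> applied to s yields <s,<<t,e>,t>>.

<s,<<t,e>,t>>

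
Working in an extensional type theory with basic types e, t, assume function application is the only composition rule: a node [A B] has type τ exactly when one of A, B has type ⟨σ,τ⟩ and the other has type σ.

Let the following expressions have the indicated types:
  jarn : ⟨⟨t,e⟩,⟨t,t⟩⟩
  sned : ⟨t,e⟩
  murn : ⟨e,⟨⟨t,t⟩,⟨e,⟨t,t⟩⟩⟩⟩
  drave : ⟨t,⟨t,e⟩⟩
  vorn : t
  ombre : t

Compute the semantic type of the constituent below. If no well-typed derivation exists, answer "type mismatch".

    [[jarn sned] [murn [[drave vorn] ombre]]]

⟨e,⟨t,t⟩⟩

[jarn sned]: ⟨⟨t,e⟩,⟨t,t⟩⟩ applied to ⟨t,e⟩ yields ⟨t,t⟩.
[drave vorn]: ⟨t,⟨t,e⟩⟩ applied to t yields ⟨t,e⟩.
[[drave vorn] ombre]: ⟨t,e⟩ applied to t yields e.
[murn [[drave vorn] ombre]]: ⟨e,⟨⟨t,t⟩,⟨e,⟨t,t⟩⟩⟩⟩ applied to e yields ⟨⟨t,t⟩,⟨e,⟨t,t⟩⟩⟩.
[[jarn sned] [murn [[drave vorn] ombre]]]: ⟨⟨t,t⟩,⟨e,⟨t,t⟩⟩⟩ applied to ⟨t,t⟩ yields ⟨e,⟨t,t⟩⟩.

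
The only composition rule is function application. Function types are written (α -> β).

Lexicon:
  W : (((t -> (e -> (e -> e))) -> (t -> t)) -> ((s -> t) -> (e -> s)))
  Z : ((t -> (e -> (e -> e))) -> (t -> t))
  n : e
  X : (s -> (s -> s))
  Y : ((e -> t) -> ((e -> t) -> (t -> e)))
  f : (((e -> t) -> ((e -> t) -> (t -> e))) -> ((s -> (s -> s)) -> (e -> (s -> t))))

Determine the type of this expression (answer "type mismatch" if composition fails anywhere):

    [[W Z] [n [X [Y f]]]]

[W Z]: (((t -> (e -> (e -> e))) -> (t -> t)) -> ((s -> t) -> (e -> s))) applied to ((t -> (e -> (e -> e))) -> (t -> t)) yields ((s -> t) -> (e -> s)).
[Y f]: (((e -> t) -> ((e -> t) -> (t -> e))) -> ((s -> (s -> s)) -> (e -> (s -> t)))) applied to ((e -> t) -> ((e -> t) -> (t -> e))) yields ((s -> (s -> s)) -> (e -> (s -> t))).
[X [Y f]]: ((s -> (s -> s)) -> (e -> (s -> t))) applied to (s -> (s -> s)) yields (e -> (s -> t)).
[n [X [Y f]]]: (e -> (s -> t)) applied to e yields (s -> t).
[[W Z] [n [X [Y f]]]]: ((s -> t) -> (e -> s)) applied to (s -> t) yields (e -> s).

(e -> s)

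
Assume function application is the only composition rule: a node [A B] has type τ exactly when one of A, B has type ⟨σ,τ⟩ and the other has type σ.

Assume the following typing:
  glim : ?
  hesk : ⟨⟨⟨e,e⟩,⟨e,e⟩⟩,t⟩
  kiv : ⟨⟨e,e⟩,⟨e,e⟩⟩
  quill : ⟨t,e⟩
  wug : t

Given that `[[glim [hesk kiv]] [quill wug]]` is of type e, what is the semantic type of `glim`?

⟨t,⟨e,e⟩⟩

For [[glim [hesk kiv]] [quill wug]] to have type e with [quill wug] of type e, [glim [hesk kiv]] must be the function: [glim [hesk kiv]] : ⟨e,e⟩.
For [glim [hesk kiv]] to have type ⟨e,e⟩ with [hesk kiv] of type t, glim must be the function: glim : ⟨t,⟨e,e⟩⟩.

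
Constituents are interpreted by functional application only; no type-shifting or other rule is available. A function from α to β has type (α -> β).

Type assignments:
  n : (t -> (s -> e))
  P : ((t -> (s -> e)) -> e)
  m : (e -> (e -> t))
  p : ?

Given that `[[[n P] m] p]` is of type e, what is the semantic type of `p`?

((e -> t) -> e)

For [[[n P] m] p] to have type e with [[n P] m] of type (e -> t), p must be the function: p : ((e -> t) -> e).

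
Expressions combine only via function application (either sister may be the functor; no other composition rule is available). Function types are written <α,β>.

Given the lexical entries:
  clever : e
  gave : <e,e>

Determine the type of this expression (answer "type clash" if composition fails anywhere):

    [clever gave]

e

[clever gave]: functor gave : <e,e>, argument clever : e; result e.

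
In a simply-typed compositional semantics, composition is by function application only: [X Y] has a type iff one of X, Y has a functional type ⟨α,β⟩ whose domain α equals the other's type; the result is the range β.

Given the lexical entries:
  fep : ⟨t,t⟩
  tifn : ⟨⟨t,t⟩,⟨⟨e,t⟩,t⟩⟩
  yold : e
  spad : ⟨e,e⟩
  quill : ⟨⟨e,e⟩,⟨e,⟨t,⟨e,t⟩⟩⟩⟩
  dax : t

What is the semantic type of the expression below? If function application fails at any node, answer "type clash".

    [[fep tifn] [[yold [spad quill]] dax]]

[fep tifn]: ⟨⟨t,t⟩,⟨⟨e,t⟩,t⟩⟩ applied to ⟨t,t⟩ yields ⟨⟨e,t⟩,t⟩.
[spad quill]: ⟨⟨e,e⟩,⟨e,⟨t,⟨e,t⟩⟩⟩⟩ applied to ⟨e,e⟩ yields ⟨e,⟨t,⟨e,t⟩⟩⟩.
[yold [spad quill]]: ⟨e,⟨t,⟨e,t⟩⟩⟩ applied to e yields ⟨t,⟨e,t⟩⟩.
[[yold [spad quill]] dax]: ⟨t,⟨e,t⟩⟩ applied to t yields ⟨e,t⟩.
[[fep tifn] [[yold [spad quill]] dax]]: ⟨⟨e,t⟩,t⟩ applied to ⟨e,t⟩ yields t.

t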